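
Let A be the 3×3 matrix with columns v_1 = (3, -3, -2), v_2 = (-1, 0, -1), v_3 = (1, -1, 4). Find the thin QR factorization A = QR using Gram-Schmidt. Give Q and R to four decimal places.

e_1 = v_1/‖v_1‖ = (3, -3, -2)/4.6904 = (0.6396, -0.6396, -0.4264).
r_{12} = e_1·v_2 = -0.2132.
u_2 = v_2 + 0.2132·e_1 = (-0.8636, -0.1364, -1.0909).
‖u_2‖ = 1.3981, so e_2 = (-0.6177, -0.0975, -0.7803).
r_{13} = e_1·v_3 = -0.4264; r_{23} = e_2·v_3 = -3.6414.
u_3 = v_3 + 0.4264·e_1 + 3.6414·e_2 = (-0.9767, -1.6279, 0.9767).
‖u_3‖ = 2.1350, so e_3 = (-0.4575, -0.7625, 0.4575).

Q = [[0.6396, -0.6177, -0.4575], [-0.6396, -0.0975, -0.7625], [-0.4264, -0.7803, 0.4575]], R = [[4.6904, -0.2132, -0.4264], [0.0000, 1.3981, -3.6414], [0.0000, 0.0000, 2.1350]]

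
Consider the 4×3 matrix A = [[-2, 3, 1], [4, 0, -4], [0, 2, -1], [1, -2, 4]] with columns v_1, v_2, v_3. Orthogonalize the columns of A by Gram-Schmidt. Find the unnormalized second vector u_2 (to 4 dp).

v_1 = (-2, 4, 0, 1); ‖v_1‖ = 4.5826, so q_1 = (-0.4364, 0.8729, 0.0000, 0.2182).
q_1·v_2 = (-0.4364)·3 + 0.8729·0 + 0.0000·2 + 0.2182·(-2) = -1.7457.
u_2 = v_2 + 1.7457·q_1 = (2.2381, 1.5238, 2.0000, -1.6190).

u_2 = (2.2381, 1.5238, 2.0000, -1.6190)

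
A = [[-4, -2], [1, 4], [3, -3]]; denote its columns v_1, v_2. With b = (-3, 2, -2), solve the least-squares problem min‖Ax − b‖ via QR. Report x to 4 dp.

x = (0.2309, 0.6658)

q_1 = v_1/‖v_1‖ = (-4, 1, 3)/5.0990 = (-0.7845, 0.1961, 0.5883).
r_{12} = q_1·v_2 = 0.5883.
u_2 = v_2 − 0.5883·q_1 = (-1.5385, 3.8846, -3.3462).
‖u_2‖ = 5.3529, so q_2 = (-0.2874, 0.7257, -0.6251).
Qᵀb = (1.5689, 3.5638).
Back-substitute: x_2 = 3.5638/5.3529 = 0.6658.
x_1 = (1.5689 − 0.5883·0.6658)/5.0990 = 0.2309.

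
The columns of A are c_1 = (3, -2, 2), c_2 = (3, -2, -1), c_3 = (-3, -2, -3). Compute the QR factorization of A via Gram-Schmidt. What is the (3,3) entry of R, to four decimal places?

c_1 = (3, -2, 2); ‖c_1‖ = 4.1231, so q_1 = (0.7276, -0.4851, 0.4851).
q_1·c_2 = 0.7276·3 + (-0.4851)·(-2) + 0.4851·(-1) = 2.6679.
u_2 = c_2 − 2.6679·q_1 = (1.0588, -0.7059, -2.2941).
‖u_2‖ = 2.6234, so q_2 = (0.4036, -0.2691, -0.8745).
q_1·c_3 = 0.7276·(-3) + (-0.4851)·(-2) + 0.4851·(-3) = -2.6679; q_2·c_3 = 0.4036·(-3) + (-0.2691)·(-2) + (-0.8745)·(-3) = 1.9508.
u_3 = c_3 + 2.6679·q_1 − 1.9508·q_2 = (-1.8462, -2.7692, 0.0000).
r_{33} = ‖u_3‖ = 3.3282.

r_{33} = 3.3282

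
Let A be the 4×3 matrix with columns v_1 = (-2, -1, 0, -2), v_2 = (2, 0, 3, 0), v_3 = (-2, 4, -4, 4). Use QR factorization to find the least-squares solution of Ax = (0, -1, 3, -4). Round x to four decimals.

x = (1.3077, 0.9414, -0.1245)

v_1 = (-2, -1, 0, -2); ‖v_1‖ = 3.0000, so e_1 = (-0.6667, -0.3333, 0.0000, -0.6667).
e_1·v_2 = (-0.6667)·2 + (-0.3333)·0 + 0.0000·3 + (-0.6667)·0 = -1.3333.
u_2 = v_2 + 1.3333·e_1 = (1.1111, -0.4444, 3.0000, -0.8889).
‖u_2‖ = 3.3500, so e_2 = (0.3317, -0.1327, 0.8955, -0.2653).
e_1·v_3 = (-0.6667)·(-2) + (-0.3333)·4 + 0.0000·(-4) + (-0.6667)·4 = -2.6667; e_2·v_3 = 0.3317·(-2) + (-0.1327)·4 + 0.8955·(-4) + (-0.2653)·4 = -5.8376.
u_3 = v_3 + 2.6667·e_1 + 5.8376·e_2 = (-1.8416, 2.3366, 1.2277, 0.6733).
‖u_3‖ = 3.2881, so e_3 = (-0.5601, 0.7106, 0.3734, 0.2048).
Qᵀb = (3.0000, 3.8806, -0.4095).
Back-substitute: x_3 = -0.4095/3.2881 = -0.1245.
x_2 = (3.8806 + 5.8376·(-0.1245))/3.3500 = 0.9414.
x_1 = (3.0000 + 1.3333·0.9414 + 2.6667·(-0.1245))/3.0000 = 1.3077.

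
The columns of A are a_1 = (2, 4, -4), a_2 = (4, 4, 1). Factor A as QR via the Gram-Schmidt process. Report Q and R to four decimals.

Q = [[0.3333, 0.6175], [0.6667, 0.3800], [-0.6667, 0.6887]], R = [[6.0000, 3.3333], [0.0000, 4.6786]]

a_1 = (2, 4, -4); ‖a_1‖ = 6.0000, so q_1 = (0.3333, 0.6667, -0.6667).
q_1·a_2 = 0.3333·4 + 0.6667·4 + (-0.6667)·1 = 3.3333.
u_2 = a_2 − 3.3333·q_1 = (2.8889, 1.7778, 3.2222).
‖u_2‖ = 4.6786, so q_2 = (0.6175, 0.3800, 0.6887).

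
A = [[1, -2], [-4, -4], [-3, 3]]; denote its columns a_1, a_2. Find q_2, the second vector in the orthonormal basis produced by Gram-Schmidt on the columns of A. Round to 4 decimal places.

q_2 = (-0.4140, -0.6101, 0.6755)

a_1 = (1, -4, -3); ‖a_1‖ = 5.0990, so q_1 = (0.1961, -0.7845, -0.5883).
q_1·a_2 = 0.1961·(-2) + (-0.7845)·(-4) + (-0.5883)·3 = 0.9806.
u_2 = a_2 − 0.9806·q_1 = (-2.1923, -3.2308, 3.5769).
‖u_2‖ = 5.2951, so q_2 = (-0.4140, -0.6101, 0.6755).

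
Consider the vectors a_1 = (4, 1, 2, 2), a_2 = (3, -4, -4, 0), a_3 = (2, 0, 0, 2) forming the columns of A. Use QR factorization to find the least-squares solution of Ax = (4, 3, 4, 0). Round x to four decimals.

q_1 = a_1/‖a_1‖ = (4, 1, 2, 2)/5.0000 = (0.8000, 0.2000, 0.4000, 0.4000).
r_{12} = q_1·a_2 = 0.0000.
u_2 = a_2 − 0.0000·q_1 = (3.0000, -4.0000, -4.0000, 0.0000).
‖u_2‖ = 6.4031, so q_2 = (0.4685, -0.6247, -0.6247, 0.0000).
r_{13} = q_1·a_3 = 2.4000; r_{23} = q_2·a_3 = 0.9370.
u_3 = a_3 − 2.4000·q_1 − 0.9370·q_2 = (-0.3590, 0.1054, -0.3746, 1.0400).
‖u_3‖ = 1.1670, so q_3 = (-0.3076, 0.0903, -0.3210, 0.8912).
Qᵀb = (5.4000, -2.4988, -2.2438).
Back-substitute: x_3 = -2.2438/1.1670 = -1.9226.
x_2 = (-2.4988 − 0.9370·(-1.9226))/6.4031 = -0.1089.
x_1 = (5.4000 − 0.0000·(-0.1089) − 2.4000·(-1.9226))/5.0000 = 2.0029.

x = (2.0029, -0.1089, -1.9226)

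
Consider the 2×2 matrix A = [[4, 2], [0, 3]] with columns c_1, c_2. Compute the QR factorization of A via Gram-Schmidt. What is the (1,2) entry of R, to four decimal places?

r_{12} = 2.0000

c_1 = (4, 0); ‖c_1‖ = 4.0000, so q_1 = (1.0000, 0.0000).
r_{12} = q_1·c_2 = 2.0000.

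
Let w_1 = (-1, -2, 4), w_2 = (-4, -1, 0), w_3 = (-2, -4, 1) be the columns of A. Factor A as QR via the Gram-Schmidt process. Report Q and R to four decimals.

Q = [[-0.2182, -0.9500, 0.2233], [-0.4364, -0.1096, -0.8930], [0.8729, -0.2923, -0.3907]], R = [[4.5826, 1.3093, 3.0551], [0.0000, 3.9097, 2.0462], [0.0000, 0.0000, 2.7349]]

q_1 = w_1/‖w_1‖ = (-1, -2, 4)/4.5826 = (-0.2182, -0.4364, 0.8729).
r_{12} = q_1·w_2 = 1.3093.
u_2 = w_2 − 1.3093·q_1 = (-3.7143, -0.4286, -1.1429).
‖u_2‖ = 3.9097, so q_2 = (-0.9500, -0.1096, -0.2923).
r_{13} = q_1·w_3 = 3.0551; r_{23} = q_2·w_3 = 2.0462.
u_3 = w_3 − 3.0551·q_1 − 2.0462·q_2 = (0.6106, -2.4424, -1.0685).
‖u_3‖ = 2.7349, so q_3 = (0.2233, -0.8930, -0.3907).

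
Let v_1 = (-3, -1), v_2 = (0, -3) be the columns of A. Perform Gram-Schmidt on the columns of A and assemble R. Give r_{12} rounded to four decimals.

r_{12} = 0.9487

v_1 = (-3, -1); ‖v_1‖ = 3.1623, so e_1 = (-0.9487, -0.3162).
r_{12} = e_1·v_2 = 0.9487.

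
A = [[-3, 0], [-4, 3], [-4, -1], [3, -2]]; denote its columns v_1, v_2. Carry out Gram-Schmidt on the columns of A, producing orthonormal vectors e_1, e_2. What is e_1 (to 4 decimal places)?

e_1 = v_1/‖v_1‖ = (-3, -4, -4, 3)/7.0711 = (-0.4243, -0.5657, -0.5657, 0.4243).

e_1 = (-0.4243, -0.5657, -0.5657, 0.4243)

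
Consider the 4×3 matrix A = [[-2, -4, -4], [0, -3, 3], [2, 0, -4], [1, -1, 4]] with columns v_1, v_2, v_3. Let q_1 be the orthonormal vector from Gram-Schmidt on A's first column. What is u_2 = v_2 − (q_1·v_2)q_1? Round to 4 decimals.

u_2 = (-2.4444, -3.0000, -1.5556, -1.7778)

v_1 = (-2, 0, 2, 1); ‖v_1‖ = 3.0000, so q_1 = (-0.6667, 0.0000, 0.6667, 0.3333).
q_1·v_2 = (-0.6667)·(-4) + 0.0000·(-3) + 0.6667·0 + 0.3333·(-1) = 2.3333.
u_2 = v_2 − 2.3333·q_1 = (-2.4444, -3.0000, -1.5556, -1.7778).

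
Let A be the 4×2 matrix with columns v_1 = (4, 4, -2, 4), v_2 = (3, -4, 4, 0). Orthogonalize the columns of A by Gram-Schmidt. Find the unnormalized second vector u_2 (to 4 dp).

u_2 = (3.9231, -3.0769, 3.5385, 0.9231)

v_1 = (4, 4, -2, 4); ‖v_1‖ = 7.2111, so q_1 = (0.5547, 0.5547, -0.2774, 0.5547).
q_1·v_2 = 0.5547·3 + 0.5547·(-4) + (-0.2774)·4 + 0.5547·0 = -1.6641.
u_2 = v_2 + 1.6641·q_1 = (3.9231, -3.0769, 3.5385, 0.9231).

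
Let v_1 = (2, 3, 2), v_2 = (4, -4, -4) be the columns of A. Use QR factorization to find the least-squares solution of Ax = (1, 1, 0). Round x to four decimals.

v_1 = (2, 3, 2); ‖v_1‖ = 4.1231, so e_1 = (0.4851, 0.7276, 0.4851).
e_1·v_2 = 0.4851·4 + 0.7276·(-4) + 0.4851·(-4) = -2.9104.
u_2 = v_2 + 2.9104·e_1 = (5.4118, -1.8824, -2.5882).
‖u_2‖ = 6.2872, so e_2 = (0.8608, -0.2994, -0.4117).
Qᵀb = (1.2127, 0.5614).
Back-substitute: x_2 = 0.5614/6.2872 = 0.0893.
x_1 = (1.2127 + 2.9104·0.0893)/4.1231 = 0.3571.

x = (0.3571, 0.0893)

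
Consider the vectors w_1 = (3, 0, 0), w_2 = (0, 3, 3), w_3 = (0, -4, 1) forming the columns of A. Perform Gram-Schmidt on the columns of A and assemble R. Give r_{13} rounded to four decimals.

e_1 = w_1/‖w_1‖ = (3, 0, 0)/3.0000 = (1.0000, 0.0000, 0.0000).
r_{13} = e_1·w_3 = 0.0000.

r_{13} = 0.0000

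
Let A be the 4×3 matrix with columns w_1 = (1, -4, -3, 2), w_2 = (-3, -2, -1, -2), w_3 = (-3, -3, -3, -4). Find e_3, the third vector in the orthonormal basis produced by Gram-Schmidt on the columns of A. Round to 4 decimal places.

e_3 = (0.4966, 0.1841, -0.5244, -0.6668)

w_1 = (1, -4, -3, 2); ‖w_1‖ = 5.4772, so e_1 = (0.1826, -0.7303, -0.5477, 0.3651).
e_1·w_2 = 0.1826·(-3) + (-0.7303)·(-2) + (-0.5477)·(-1) + 0.3651·(-2) = 0.7303.
u_2 = w_2 − 0.7303·e_1 = (-3.1333, -1.4667, -0.6000, -2.2667).
‖u_2‖ = 4.1793, so e_2 = (-0.7497, -0.3509, -0.1436, -0.5424).
e_1·w_3 = 0.1826·(-3) + (-0.7303)·(-3) + (-0.5477)·(-3) + 0.3651·(-4) = 1.8257; e_2·w_3 = (-0.7497)·(-3) + (-0.3509)·(-3) + (-0.1436)·(-3) + (-0.5424)·(-4) = 5.9021.
u_3 = w_3 − 1.8257·e_1 − 5.9021·e_2 = (1.0916, 0.4046, -1.1527, -1.4656).
‖u_3‖ = 2.1982, so e_3 = (0.4966, 0.1841, -0.5244, -0.6668).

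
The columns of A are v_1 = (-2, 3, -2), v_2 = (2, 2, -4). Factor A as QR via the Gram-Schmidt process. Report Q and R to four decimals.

Q = [[-0.4851, 0.7463], [0.7276, 0.0553], [-0.4851, -0.6633]], R = [[4.1231, 2.4254], [0.0000, 4.2565]]

v_1 = (-2, 3, -2); ‖v_1‖ = 4.1231, so q_1 = (-0.4851, 0.7276, -0.4851).
q_1·v_2 = (-0.4851)·2 + 0.7276·2 + (-0.4851)·(-4) = 2.4254.
u_2 = v_2 − 2.4254·q_1 = (3.1765, 0.2353, -2.8235).
‖u_2‖ = 4.2565, so q_2 = (0.7463, 0.0553, -0.6633).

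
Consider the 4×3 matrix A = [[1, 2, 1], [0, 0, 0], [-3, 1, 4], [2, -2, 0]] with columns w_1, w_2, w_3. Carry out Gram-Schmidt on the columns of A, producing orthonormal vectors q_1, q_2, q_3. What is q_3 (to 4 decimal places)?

q_3 = (0.3980, 0.0000, 0.5970, 0.6965)

q_1 = w_1/‖w_1‖ = (1, 0, -3, 2)/3.7417 = (0.2673, 0.0000, -0.8018, 0.5345).
r_{12} = q_1·w_2 = -1.3363.
u_2 = w_2 + 1.3363·q_1 = (2.3571, 0.0000, -0.0714, -1.2857).
‖u_2‖ = 2.6859, so q_2 = (0.8776, 0.0000, -0.0266, -0.4787).
r_{13} = q_1·w_3 = -2.9399; r_{23} = q_2·w_3 = 0.7712.
u_3 = w_3 + 2.9399·q_1 − 0.7712·q_2 = (1.1089, 0.0000, 1.6634, 1.9406).
‖u_3‖ = 2.7861, so q_3 = (0.3980, 0.0000, 0.5970, 0.6965).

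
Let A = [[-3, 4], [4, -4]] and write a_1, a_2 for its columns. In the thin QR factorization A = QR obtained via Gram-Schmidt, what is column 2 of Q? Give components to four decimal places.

a_1 = (-3, 4); ‖a_1‖ = 5.0000, so q_1 = (-0.6000, 0.8000).
q_1·a_2 = (-0.6000)·4 + 0.8000·(-4) = -5.6000.
u_2 = a_2 + 5.6000·q_1 = (0.6400, 0.4800).
‖u_2‖ = 0.8000, so q_2 = (0.8000, 0.6000).

q_2 = (0.8000, 0.6000)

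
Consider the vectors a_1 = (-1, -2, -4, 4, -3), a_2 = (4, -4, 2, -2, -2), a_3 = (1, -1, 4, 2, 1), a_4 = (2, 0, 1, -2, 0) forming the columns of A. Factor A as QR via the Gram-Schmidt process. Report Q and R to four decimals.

e_1 = a_1/‖a_1‖ = (-1, -2, -4, 4, -3)/6.7823 = (-0.1474, -0.2949, -0.5898, 0.5898, -0.4423).
r_{12} = e_1·a_2 = -0.8847.
u_2 = a_2 + 0.8847·e_1 = (3.8696, -4.2609, 1.4783, -1.4783, -2.3913).
‖u_2‖ = 6.5740, so e_2 = (0.5886, -0.6481, 0.2249, -0.2249, -0.3638).
r_{13} = e_1·a_3 = -1.4744; r_{23} = e_2·a_3 = 1.3227.
u_3 = a_3 + 1.4744·e_1 − 1.3227·e_2 = (0.0040, -0.5775, 2.8330, 3.1670, 0.8290).
‖u_3‖ = 4.3677, so e_3 = (0.0009, -0.1322, 0.6486, 0.7251, 0.1898).
r_{14} = e_1·a_4 = -2.0642; r_{24} = e_2·a_4 = 1.8518; r_{34} = e_3·a_4 = -0.7997.
u_4 = a_4 + 2.0642·e_1 − 1.8518·e_2 + 0.7997·e_3 = (0.6064, 0.4858, -0.1151, 0.2137, -0.0876).
‖u_4‖ = 0.8187, so e_4 = (0.7406, 0.5934, -0.1406, 0.2610, -0.1071).

Q = [[-0.1474, 0.5886, 0.0009, 0.7406], [-0.2949, -0.6481, -0.1322, 0.5934], [-0.5898, 0.2249, 0.6486, -0.1406], [0.5898, -0.2249, 0.7251, 0.2610], [-0.4423, -0.3638, 0.1898, -0.1071]], R = [[6.7823, -0.8847, -1.4744, -2.0642], [0.0000, 6.5740, 1.3227, 1.8518], [0.0000, 0.0000, 4.3677, -0.7997], [0.0000, 0.0000, 0.0000, 0.8187]]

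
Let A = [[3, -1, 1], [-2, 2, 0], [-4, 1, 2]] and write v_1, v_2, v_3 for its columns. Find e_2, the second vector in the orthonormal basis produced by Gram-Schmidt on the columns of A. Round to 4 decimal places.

v_1 = (3, -2, -4); ‖v_1‖ = 5.3852, so e_1 = (0.5571, -0.3714, -0.7428).
e_1·v_2 = 0.5571·(-1) + (-0.3714)·2 + (-0.7428)·1 = -2.0426.
u_2 = v_2 + 2.0426·e_1 = (0.1379, 1.2414, -0.5172).
‖u_2‖ = 1.3519, so e_2 = (0.1020, 0.9183, -0.3826).

e_2 = (0.1020, 0.9183, -0.3826)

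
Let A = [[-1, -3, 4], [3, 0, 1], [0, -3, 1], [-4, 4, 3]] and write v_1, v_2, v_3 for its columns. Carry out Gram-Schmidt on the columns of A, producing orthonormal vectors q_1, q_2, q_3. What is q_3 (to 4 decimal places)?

v_1 = (-1, 3, 0, -4); ‖v_1‖ = 5.0990, so q_1 = (-0.1961, 0.5883, 0.0000, -0.7845).
q_1·v_2 = (-0.1961)·(-3) + 0.5883·0 + 0.0000·(-3) + (-0.7845)·4 = -2.5495.
u_2 = v_2 + 2.5495·q_1 = (-3.5000, 1.5000, -3.0000, 2.0000).
‖u_2‖ = 5.2440, so q_2 = (-0.6674, 0.2860, -0.5721, 0.3814).
q_1·v_3 = (-0.1961)·4 + 0.5883·1 + 0.0000·1 + (-0.7845)·3 = -2.5495; q_2·v_3 = (-0.6674)·4 + 0.2860·1 + (-0.5721)·1 + 0.3814·3 = -1.8116.
u_3 = v_3 + 2.5495·q_1 + 1.8116·q_2 = (2.2909, 3.0182, -0.0364, 1.6909).
‖u_3‖ = 4.1495, so q_3 = (0.5521, 0.7274, -0.0088, 0.4075).

q_3 = (0.5521, 0.7274, -0.0088, 0.4075)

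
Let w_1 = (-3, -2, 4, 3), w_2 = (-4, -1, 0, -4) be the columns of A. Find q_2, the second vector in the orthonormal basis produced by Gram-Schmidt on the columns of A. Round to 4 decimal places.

q_2 = (-0.6699, -0.1560, -0.0367, -0.7250)

w_1 = (-3, -2, 4, 3); ‖w_1‖ = 6.1644, so q_1 = (-0.4867, -0.3244, 0.6489, 0.4867).
q_1·w_2 = (-0.4867)·(-4) + (-0.3244)·(-1) + 0.6489·0 + 0.4867·(-4) = 0.3244.
u_2 = w_2 − 0.3244·q_1 = (-3.8421, -0.8947, -0.2105, -4.1579).
‖u_2‖ = 5.7354, so q_2 = (-0.6699, -0.1560, -0.0367, -0.7250).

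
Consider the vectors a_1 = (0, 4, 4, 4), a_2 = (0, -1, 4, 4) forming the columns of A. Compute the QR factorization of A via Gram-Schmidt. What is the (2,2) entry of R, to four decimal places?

a_1 = (0, 4, 4, 4); ‖a_1‖ = 6.9282, so e_1 = (0.0000, 0.5774, 0.5774, 0.5774).
e_1·a_2 = 0.0000·0 + 0.5774·(-1) + 0.5774·4 + 0.5774·4 = 4.0415.
u_2 = a_2 − 4.0415·e_1 = (0.0000, -3.3333, 1.6667, 1.6667).
r_{22} = ‖u_2‖ = 4.0825.

r_{22} = 4.0825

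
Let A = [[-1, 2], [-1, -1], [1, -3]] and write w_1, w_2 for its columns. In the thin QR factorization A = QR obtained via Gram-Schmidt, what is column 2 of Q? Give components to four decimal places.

e_2 = (0.2265, -0.7926, -0.5661)

e_1 = w_1/‖w_1‖ = (-1, -1, 1)/1.7321 = (-0.5774, -0.5774, 0.5774).
r_{12} = e_1·w_2 = -2.3094.
u_2 = w_2 + 2.3094·e_1 = (0.6667, -2.3333, -1.6667).
‖u_2‖ = 2.9439, so e_2 = (0.2265, -0.7926, -0.5661).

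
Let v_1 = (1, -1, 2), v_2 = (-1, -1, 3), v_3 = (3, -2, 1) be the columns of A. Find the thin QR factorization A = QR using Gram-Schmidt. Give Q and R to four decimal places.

v_1 = (1, -1, 2); ‖v_1‖ = 2.4495, so e_1 = (0.4082, -0.4082, 0.8165).
e_1·v_2 = 0.4082·(-1) + (-0.4082)·(-1) + 0.8165·3 = 2.4495.
u_2 = v_2 − 2.4495·e_1 = (-2.0000, 0.0000, 1.0000).
‖u_2‖ = 2.2361, so e_2 = (-0.8944, 0.0000, 0.4472).
e_1·v_3 = 0.4082·3 + (-0.4082)·(-2) + 0.8165·1 = 2.8577; e_2·v_3 = (-0.8944)·3 + 0.0000·(-2) + 0.4472·1 = -2.2361.
u_3 = v_3 − 2.8577·e_1 + 2.2361·e_2 = (-0.1667, -0.8333, -0.3333).
‖u_3‖ = 0.9129, so e_3 = (-0.1826, -0.9129, -0.3651).

Q = [[0.4082, -0.8944, -0.1826], [-0.4082, 0.0000, -0.9129], [0.8165, 0.4472, -0.3651]], R = [[2.4495, 2.4495, 2.8577], [0.0000, 2.2361, -2.2361], [0.0000, 0.0000, 0.9129]]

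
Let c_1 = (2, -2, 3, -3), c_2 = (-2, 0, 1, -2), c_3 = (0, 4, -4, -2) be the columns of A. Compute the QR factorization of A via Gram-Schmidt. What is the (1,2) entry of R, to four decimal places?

c_1 = (2, -2, 3, -3); ‖c_1‖ = 5.0990, so q_1 = (0.3922, -0.3922, 0.5883, -0.5883).
r_{12} = q_1·c_2 = 0.9806.

r_{12} = 0.9806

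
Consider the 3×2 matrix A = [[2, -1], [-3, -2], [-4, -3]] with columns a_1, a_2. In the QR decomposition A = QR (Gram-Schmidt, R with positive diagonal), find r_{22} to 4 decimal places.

r_{22} = 2.2743

a_1 = (2, -3, -4); ‖a_1‖ = 5.3852, so e_1 = (0.3714, -0.5571, -0.7428).
e_1·a_2 = 0.3714·(-1) + (-0.5571)·(-2) + (-0.7428)·(-3) = 2.9711.
u_2 = a_2 − 2.9711·e_1 = (-2.1034, -0.3448, -0.7931).
r_{22} = ‖u_2‖ = 2.2743.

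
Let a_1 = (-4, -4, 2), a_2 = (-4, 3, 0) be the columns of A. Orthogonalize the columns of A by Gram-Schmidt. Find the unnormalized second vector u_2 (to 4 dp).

u_2 = (-3.5556, 3.4444, -0.2222)

a_1 = (-4, -4, 2); ‖a_1‖ = 6.0000, so q_1 = (-0.6667, -0.6667, 0.3333).
q_1·a_2 = (-0.6667)·(-4) + (-0.6667)·3 + 0.3333·0 = 0.6667.
u_2 = a_2 − 0.6667·q_1 = (-3.5556, 3.4444, -0.2222).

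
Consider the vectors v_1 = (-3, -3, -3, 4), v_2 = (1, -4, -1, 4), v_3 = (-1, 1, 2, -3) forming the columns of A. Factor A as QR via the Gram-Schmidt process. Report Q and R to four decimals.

q_1 = v_1/‖v_1‖ = (-3, -3, -3, 4)/6.5574 = (-0.4575, -0.4575, -0.4575, 0.6100).
r_{12} = q_1·v_2 = 4.2700.
u_2 = v_2 − 4.2700·q_1 = (2.9535, -2.0465, 0.9535, 1.3953).
‖u_2‖ = 3.9708, so q_2 = (0.7438, -0.5154, 0.2401, 0.3514).
r_{13} = q_1·v_3 = -2.7450; r_{23} = q_2·v_3 = -1.8331.
u_3 = v_3 + 2.7450·q_1 + 1.8331·q_2 = (-0.8923, -1.2006, 1.1844, -0.6814).
‖u_3‖ = 2.0260, so q_3 = (-0.4404, -0.5926, 0.5846, -0.3363).

Q = [[-0.4575, 0.7438, -0.4404], [-0.4575, -0.5154, -0.5926], [-0.4575, 0.2401, 0.5846], [0.6100, 0.3514, -0.3363]], R = [[6.5574, 4.2700, -2.7450], [0.0000, 3.9708, -1.8331], [0.0000, 0.0000, 2.0260]]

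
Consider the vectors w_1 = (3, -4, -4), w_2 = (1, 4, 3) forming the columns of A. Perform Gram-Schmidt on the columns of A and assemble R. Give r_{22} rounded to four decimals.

r_{22} = 3.2796

q_1 = w_1/‖w_1‖ = (3, -4, -4)/6.4031 = (0.4685, -0.6247, -0.6247).
r_{12} = q_1·w_2 = -3.9043.
u_2 = w_2 + 3.9043·q_1 = (2.8293, 1.5610, 0.5610).
r_{22} = ‖u_2‖ = 3.2796.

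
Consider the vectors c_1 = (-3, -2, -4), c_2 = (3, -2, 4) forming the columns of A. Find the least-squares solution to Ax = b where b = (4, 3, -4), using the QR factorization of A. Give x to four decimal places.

x = (-0.6700, -0.8300)

q_1 = c_1/‖c_1‖ = (-3, -2, -4)/5.3852 = (-0.5571, -0.3714, -0.7428).
r_{12} = q_1·c_2 = -3.8996.
u_2 = c_2 + 3.8996·q_1 = (0.8276, -3.4483, 1.1034).
‖u_2‖ = 3.7139, so q_2 = (0.2228, -0.9285, 0.2971).
Qᵀb = (-0.3714, -3.0825).
Back-substitute: x_2 = -3.0825/3.7139 = -0.8300.
x_1 = (-0.3714 + 3.8996·(-0.8300))/5.3852 = -0.6700.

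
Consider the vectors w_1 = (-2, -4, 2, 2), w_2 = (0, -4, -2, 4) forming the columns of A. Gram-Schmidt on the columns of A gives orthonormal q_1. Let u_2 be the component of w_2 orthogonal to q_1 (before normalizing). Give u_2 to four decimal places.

w_1 = (-2, -4, 2, 2); ‖w_1‖ = 5.2915, so q_1 = (-0.3780, -0.7559, 0.3780, 0.3780).
q_1·w_2 = (-0.3780)·0 + (-0.7559)·(-4) + 0.3780·(-2) + 0.3780·4 = 3.7796.
u_2 = w_2 − 3.7796·q_1 = (1.4286, -1.1429, -3.4286, 2.5714).

u_2 = (1.4286, -1.1429, -3.4286, 2.5714)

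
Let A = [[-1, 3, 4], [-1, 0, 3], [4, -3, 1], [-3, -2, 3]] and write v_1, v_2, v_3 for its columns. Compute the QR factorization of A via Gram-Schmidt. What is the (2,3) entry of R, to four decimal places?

v_1 = (-1, -1, 4, -3); ‖v_1‖ = 5.1962, so q_1 = (-0.1925, -0.1925, 0.7698, -0.5774).
q_1·v_2 = (-0.1925)·3 + (-0.1925)·0 + 0.7698·(-3) + (-0.5774)·(-2) = -1.7321.
u_2 = v_2 + 1.7321·q_1 = (2.6667, -0.3333, -1.6667, -3.0000).
‖u_2‖ = 4.3589, so q_2 = (0.6118, -0.0765, -0.3824, -0.6882).
r_{23} = q_2·v_3 = -0.2294.

r_{23} = -0.2294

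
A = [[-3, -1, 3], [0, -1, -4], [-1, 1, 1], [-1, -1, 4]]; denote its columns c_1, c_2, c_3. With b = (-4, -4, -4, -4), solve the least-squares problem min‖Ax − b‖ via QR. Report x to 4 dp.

q_1 = c_1/‖c_1‖ = (-3, 0, -1, -1)/3.3166 = (-0.9045, 0.0000, -0.3015, -0.3015).
r_{12} = q_1·c_2 = 0.9045.
u_2 = c_2 − 0.9045·q_1 = (-0.1818, -1.0000, 1.2727, -0.7273).
‖u_2‖ = 1.7838, so q_2 = (-0.1019, -0.5606, 0.7135, -0.4077).
r_{13} = q_1·c_3 = -4.2212; r_{23} = q_2·c_3 = 1.0193.
u_3 = c_3 + 4.2212·q_1 − 1.0193·q_2 = (-0.7143, -3.4286, -1.0000, 3.1429).
‖u_3‖ = 4.8107, so q_3 = (-0.1485, -0.7127, -0.2079, 0.6533).
Qᵀb = (6.0302, 1.4270, 1.6630).
Back-substitute: x_3 = 1.6630/4.8107 = 0.3457.
x_2 = (1.4270 − 1.0193·0.3457)/1.7838 = 0.6025.
x_1 = (6.0302 − 0.9045·0.6025 + 4.2212·0.3457)/3.3166 = 2.0938.

x = (2.0938, 0.6025, 0.3457)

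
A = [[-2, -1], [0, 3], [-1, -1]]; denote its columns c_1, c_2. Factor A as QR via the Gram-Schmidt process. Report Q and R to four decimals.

c_1 = (-2, 0, -1); ‖c_1‖ = 2.2361, so e_1 = (-0.8944, 0.0000, -0.4472).
e_1·c_2 = (-0.8944)·(-1) + 0.0000·3 + (-0.4472)·(-1) = 1.3416.
u_2 = c_2 − 1.3416·e_1 = (0.2000, 3.0000, -0.4000).
‖u_2‖ = 3.0332, so e_2 = (0.0659, 0.9891, -0.1319).

Q = [[-0.8944, 0.0659], [0.0000, 0.9891], [-0.4472, -0.1319]], R = [[2.2361, 1.3416], [0.0000, 3.0332]]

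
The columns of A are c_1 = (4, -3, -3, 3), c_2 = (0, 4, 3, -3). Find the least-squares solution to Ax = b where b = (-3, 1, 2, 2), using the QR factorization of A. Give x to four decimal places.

x = (-0.6940, -0.4947)

c_1 = (4, -3, -3, 3); ‖c_1‖ = 6.5574, so e_1 = (0.6100, -0.4575, -0.4575, 0.4575).
e_1·c_2 = 0.6100·0 + (-0.4575)·4 + (-0.4575)·3 + 0.4575·(-3) = -4.5750.
u_2 = c_2 + 4.5750·e_1 = (2.7907, 1.9070, 0.9070, -0.9070).
‖u_2‖ = 3.6152, so e_2 = (0.7719, 0.5275, 0.2509, -0.2509).
Qᵀb = (-2.2875, -1.7883).
Back-substitute: x_2 = -1.7883/3.6152 = -0.4947.
x_1 = (-2.2875 + 4.5750·(-0.4947))/6.5574 = -0.6940.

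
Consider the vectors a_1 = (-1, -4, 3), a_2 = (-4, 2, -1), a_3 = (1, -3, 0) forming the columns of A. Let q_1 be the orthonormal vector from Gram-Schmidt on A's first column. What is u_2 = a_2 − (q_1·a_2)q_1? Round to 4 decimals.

u_2 = (-4.2692, 0.9231, -0.1923)

a_1 = (-1, -4, 3); ‖a_1‖ = 5.0990, so q_1 = (-0.1961, -0.7845, 0.5883).
q_1·a_2 = (-0.1961)·(-4) + (-0.7845)·2 + 0.5883·(-1) = -1.3728.
u_2 = a_2 + 1.3728·q_1 = (-4.2692, 0.9231, -0.1923).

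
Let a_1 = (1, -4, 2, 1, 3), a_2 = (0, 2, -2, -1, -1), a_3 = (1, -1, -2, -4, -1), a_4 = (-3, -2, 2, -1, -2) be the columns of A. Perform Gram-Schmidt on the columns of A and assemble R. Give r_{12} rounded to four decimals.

a_1 = (1, -4, 2, 1, 3); ‖a_1‖ = 5.5678, so e_1 = (0.1796, -0.7184, 0.3592, 0.1796, 0.5388).
r_{12} = e_1·a_2 = -2.8737.

r_{12} = -2.8737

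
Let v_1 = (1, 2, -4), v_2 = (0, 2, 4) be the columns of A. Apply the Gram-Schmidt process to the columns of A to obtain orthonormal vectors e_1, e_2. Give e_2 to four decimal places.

e_2 = (0.1576, 0.8669, 0.4729)

e_1 = v_1/‖v_1‖ = (1, 2, -4)/4.5826 = (0.2182, 0.4364, -0.8729).
r_{12} = e_1·v_2 = -2.6186.
u_2 = v_2 + 2.6186·e_1 = (0.5714, 3.1429, 1.7143).
‖u_2‖ = 3.6253, so e_2 = (0.1576, 0.8669, 0.4729).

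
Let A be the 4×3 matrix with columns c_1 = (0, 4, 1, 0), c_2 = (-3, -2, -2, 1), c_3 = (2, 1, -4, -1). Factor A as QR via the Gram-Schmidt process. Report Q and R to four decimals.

q_1 = c_1/‖c_1‖ = (0, 4, 1, 0)/4.1231 = (0.0000, 0.9701, 0.2425, 0.0000).
r_{12} = q_1·c_2 = -2.4254.
u_2 = c_2 + 2.4254·q_1 = (-3.0000, 0.3529, -1.4118, 1.0000).
‖u_2‖ = 3.4810, so q_2 = (-0.8618, 0.1014, -0.4056, 0.2873).
r_{13} = q_1·c_3 = 0.0000; r_{23} = q_2·c_3 = -0.2873.
u_3 = c_3 + 0.0000·q_1 + 0.2873·q_2 = (1.7524, 1.0291, -4.1165, -0.9175).
‖u_3‖ = 4.6816, so q_3 = (0.3743, 0.2198, -0.8793, -0.1960).

Q = [[0.0000, -0.8618, 0.3743], [0.9701, 0.1014, 0.2198], [0.2425, -0.4056, -0.8793], [0.0000, 0.2873, -0.1960]], R = [[4.1231, -2.4254, 0.0000], [0.0000, 3.4810, -0.2873], [0.0000, 0.0000, 4.6816]]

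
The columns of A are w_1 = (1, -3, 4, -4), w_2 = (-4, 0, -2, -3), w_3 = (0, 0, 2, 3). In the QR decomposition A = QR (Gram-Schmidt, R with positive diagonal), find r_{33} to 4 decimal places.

r_{33} = 2.6060

w_1 = (1, -3, 4, -4); ‖w_1‖ = 6.4807, so q_1 = (0.1543, -0.4629, 0.6172, -0.6172).
q_1·w_2 = 0.1543·(-4) + (-0.4629)·0 + 0.6172·(-2) + (-0.6172)·(-3) = 0.0000.
u_2 = w_2 − 0.0000·q_1 = (-4.0000, 0.0000, -2.0000, -3.0000).
‖u_2‖ = 5.3852, so q_2 = (-0.7428, 0.0000, -0.3714, -0.5571).
q_1·w_3 = 0.1543·0 + (-0.4629)·0 + 0.6172·2 + (-0.6172)·3 = -0.6172; q_2·w_3 = (-0.7428)·0 + 0.0000·0 + (-0.3714)·2 + (-0.5571)·3 = -2.4140.
u_3 = w_3 + 0.6172·q_1 + 2.4140·q_2 = (-1.6979, -0.2857, 1.4844, 1.2742).
r_{33} = ‖u_3‖ = 2.6060.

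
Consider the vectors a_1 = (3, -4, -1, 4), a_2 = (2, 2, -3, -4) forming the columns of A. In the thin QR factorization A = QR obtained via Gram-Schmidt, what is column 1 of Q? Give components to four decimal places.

q_1 = (0.4629, -0.6172, -0.1543, 0.6172)

q_1 = a_1/‖a_1‖ = (3, -4, -1, 4)/6.4807 = (0.4629, -0.6172, -0.1543, 0.6172).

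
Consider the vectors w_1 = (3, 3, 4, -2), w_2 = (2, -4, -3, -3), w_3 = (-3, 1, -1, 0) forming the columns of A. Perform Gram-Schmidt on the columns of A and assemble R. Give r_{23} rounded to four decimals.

e_1 = w_1/‖w_1‖ = (3, 3, 4, -2)/6.1644 = (0.4867, 0.4867, 0.6489, -0.3244).
r_{12} = e_1·w_2 = -1.9467.
u_2 = w_2 + 1.9467·e_1 = (2.9474, -3.0526, -1.7368, -3.6316).
‖u_2‖ = 5.8490, so e_2 = (0.5039, -0.5219, -0.2969, -0.6209).
r_{23} = e_2·w_3 = -1.7367.

r_{23} = -1.7367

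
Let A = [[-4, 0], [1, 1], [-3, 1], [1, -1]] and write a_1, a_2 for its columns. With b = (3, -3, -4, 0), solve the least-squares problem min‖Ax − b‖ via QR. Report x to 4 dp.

a_1 = (-4, 1, -3, 1); ‖a_1‖ = 5.1962, so q_1 = (-0.7698, 0.1925, -0.5774, 0.1925).
q_1·a_2 = (-0.7698)·0 + 0.1925·1 + (-0.5774)·1 + 0.1925·(-1) = -0.5774.
u_2 = a_2 + 0.5774·q_1 = (-0.4444, 1.1111, 0.6667, -0.8889).
‖u_2‖ = 1.6330, so q_2 = (-0.2722, 0.6804, 0.4082, -0.5443).
Qᵀb = (-0.5774, -4.4907).
Back-substitute: x_2 = -4.4907/1.6330 = -2.7500.
x_1 = (-0.5774 + 0.5774·(-2.7500))/5.1962 = -0.4167.

x = (-0.4167, -2.7500)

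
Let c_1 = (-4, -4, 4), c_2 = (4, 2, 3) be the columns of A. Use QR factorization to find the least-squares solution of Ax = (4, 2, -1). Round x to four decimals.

q_1 = c_1/‖c_1‖ = (-4, -4, 4)/6.9282 = (-0.5774, -0.5774, 0.5774).
r_{12} = q_1·c_2 = -1.7321.
u_2 = c_2 + 1.7321·q_1 = (3.0000, 1.0000, 4.0000).
‖u_2‖ = 5.0990, so q_2 = (0.5883, 0.1961, 0.7845).
Qᵀb = (-4.0415, 1.9612).
Back-substitute: x_2 = 1.9612/5.0990 = 0.3846.
x_1 = (-4.0415 + 1.7321·0.3846)/6.9282 = -0.4872.

x = (-0.4872, 0.3846)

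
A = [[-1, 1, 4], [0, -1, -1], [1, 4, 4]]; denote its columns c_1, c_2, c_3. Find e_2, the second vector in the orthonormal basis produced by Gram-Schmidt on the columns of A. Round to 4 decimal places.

e_2 = (0.6804, -0.2722, 0.6804)

c_1 = (-1, 0, 1); ‖c_1‖ = 1.4142, so e_1 = (-0.7071, 0.0000, 0.7071).
e_1·c_2 = (-0.7071)·1 + 0.0000·(-1) + 0.7071·4 = 2.1213.
u_2 = c_2 − 2.1213·e_1 = (2.5000, -1.0000, 2.5000).
‖u_2‖ = 3.6742, so e_2 = (0.6804, -0.2722, 0.6804).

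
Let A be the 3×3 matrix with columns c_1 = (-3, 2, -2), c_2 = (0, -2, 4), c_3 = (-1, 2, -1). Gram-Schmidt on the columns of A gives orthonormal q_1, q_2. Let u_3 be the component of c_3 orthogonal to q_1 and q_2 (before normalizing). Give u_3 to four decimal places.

u_3 = (0.2857, 0.8571, 0.4286)

q_1 = c_1/‖c_1‖ = (-3, 2, -2)/4.1231 = (-0.7276, 0.4851, -0.4851).
r_{12} = q_1·c_2 = -2.9104.
u_2 = c_2 + 2.9104·q_1 = (-2.1176, -0.5882, 2.5882).
‖u_2‖ = 3.3955, so q_2 = (-0.6237, -0.1732, 0.7623).
r_{13} = q_1·c_3 = 2.1828; r_{23} = q_2·c_3 = -0.4851.
u_3 = c_3 − 2.1828·q_1 + 0.4851·q_2 = (0.2857, 0.8571, 0.4286).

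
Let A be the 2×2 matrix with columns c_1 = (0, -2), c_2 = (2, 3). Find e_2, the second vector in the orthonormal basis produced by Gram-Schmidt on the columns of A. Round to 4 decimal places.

e_1 = c_1/‖c_1‖ = (0, -2)/2.0000 = (0.0000, -1.0000).
r_{12} = e_1·c_2 = -3.0000.
u_2 = c_2 + 3.0000·e_1 = (2.0000, 0.0000).
‖u_2‖ = 2.0000, so e_2 = (1.0000, 0.0000).

e_2 = (1.0000, 0.0000)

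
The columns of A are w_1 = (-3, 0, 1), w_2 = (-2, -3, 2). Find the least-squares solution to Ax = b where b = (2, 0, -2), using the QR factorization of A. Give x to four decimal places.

e_1 = w_1/‖w_1‖ = (-3, 0, 1)/3.1623 = (-0.9487, 0.0000, 0.3162).
r_{12} = e_1·w_2 = 2.5298.
u_2 = w_2 − 2.5298·e_1 = (0.4000, -3.0000, 1.2000).
‖u_2‖ = 3.2558, so e_2 = (0.1229, -0.9214, 0.3686).
Qᵀb = (-2.5298, -0.4914).
Back-substitute: x_2 = -0.4914/3.2558 = -0.1509.
x_1 = (-2.5298 − 2.5298·(-0.1509))/3.1623 = -0.6792.

x = (-0.6792, -0.1509)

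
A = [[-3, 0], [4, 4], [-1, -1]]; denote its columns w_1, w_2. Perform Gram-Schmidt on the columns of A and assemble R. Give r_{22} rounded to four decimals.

w_1 = (-3, 4, -1); ‖w_1‖ = 5.0990, so q_1 = (-0.5883, 0.7845, -0.1961).
q_1·w_2 = (-0.5883)·0 + 0.7845·4 + (-0.1961)·(-1) = 3.3340.
u_2 = w_2 − 3.3340·q_1 = (1.9615, 1.3846, -0.3462).
r_{22} = ‖u_2‖ = 2.4258.

r_{22} = 2.4258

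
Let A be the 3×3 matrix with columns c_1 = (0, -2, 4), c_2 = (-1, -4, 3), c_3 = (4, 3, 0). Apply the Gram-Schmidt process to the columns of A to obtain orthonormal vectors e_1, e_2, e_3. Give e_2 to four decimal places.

c_1 = (0, -2, 4); ‖c_1‖ = 4.4721, so e_1 = (0.0000, -0.4472, 0.8944).
e_1·c_2 = 0.0000·(-1) + (-0.4472)·(-4) + 0.8944·3 = 4.4721.
u_2 = c_2 − 4.4721·e_1 = (-1.0000, -2.0000, -1.0000).
‖u_2‖ = 2.4495, so e_2 = (-0.4082, -0.8165, -0.4082).

e_2 = (-0.4082, -0.8165, -0.4082)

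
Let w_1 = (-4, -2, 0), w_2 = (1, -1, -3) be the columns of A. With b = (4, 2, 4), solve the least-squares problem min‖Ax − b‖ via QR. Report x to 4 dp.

w_1 = (-4, -2, 0); ‖w_1‖ = 4.4721, so e_1 = (-0.8944, -0.4472, 0.0000).
e_1·w_2 = (-0.8944)·1 + (-0.4472)·(-1) + 0.0000·(-3) = -0.4472.
u_2 = w_2 + 0.4472·e_1 = (0.6000, -1.2000, -3.0000).
‖u_2‖ = 3.2863, so e_2 = (0.1826, -0.3651, -0.9129).
Qᵀb = (-4.4721, -3.6515).
Back-substitute: x_2 = -3.6515/3.2863 = -1.1111.
x_1 = (-4.4721 + 0.4472·(-1.1111))/4.4721 = -1.1111.

x = (-1.1111, -1.1111)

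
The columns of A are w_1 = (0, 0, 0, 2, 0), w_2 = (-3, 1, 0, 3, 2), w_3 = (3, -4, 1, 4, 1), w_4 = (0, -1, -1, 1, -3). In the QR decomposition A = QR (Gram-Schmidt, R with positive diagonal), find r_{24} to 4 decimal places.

w_1 = (0, 0, 0, 2, 0); ‖w_1‖ = 2.0000, so e_1 = (0.0000, 0.0000, 0.0000, 1.0000, 0.0000).
e_1·w_2 = 0.0000·(-3) + 0.0000·1 + 0.0000·0 + 1.0000·3 + 0.0000·2 = 3.0000.
u_2 = w_2 − 3.0000·e_1 = (-3.0000, 1.0000, 0.0000, 0.0000, 2.0000).
‖u_2‖ = 3.7417, so e_2 = (-0.8018, 0.2673, 0.0000, 0.0000, 0.5345).
r_{24} = e_2·w_4 = -1.8708.

r_{24} = -1.8708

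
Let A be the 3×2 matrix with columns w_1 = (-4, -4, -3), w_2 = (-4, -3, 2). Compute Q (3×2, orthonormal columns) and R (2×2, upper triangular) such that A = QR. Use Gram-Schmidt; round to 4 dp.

Q = [[-0.6247, -0.4470], [-0.6247, -0.2059], [-0.4685, 0.8705]], R = [[6.4031, 3.4358], [0.0000, 4.1467]]

e_1 = w_1/‖w_1‖ = (-4, -4, -3)/6.4031 = (-0.6247, -0.6247, -0.4685).
r_{12} = e_1·w_2 = 3.4358.
u_2 = w_2 − 3.4358·e_1 = (-1.8537, -0.8537, 3.6098).
‖u_2‖ = 4.1467, so e_2 = (-0.4470, -0.2059, 0.8705).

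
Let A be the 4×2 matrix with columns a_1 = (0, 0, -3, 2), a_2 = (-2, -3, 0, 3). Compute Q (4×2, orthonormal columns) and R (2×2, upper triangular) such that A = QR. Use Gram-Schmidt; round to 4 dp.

a_1 = (0, 0, -3, 2); ‖a_1‖ = 3.6056, so q_1 = (0.0000, 0.0000, -0.8321, 0.5547).
q_1·a_2 = 0.0000·(-2) + 0.0000·(-3) + (-0.8321)·0 + 0.5547·3 = 1.6641.
u_2 = a_2 − 1.6641·q_1 = (-2.0000, -3.0000, 1.3846, 2.0769).
‖u_2‖ = 4.3853, so q_2 = (-0.4561, -0.6841, 0.3157, 0.4736).

Q = [[0.0000, -0.4561], [0.0000, -0.6841], [-0.8321, 0.3157], [0.5547, 0.4736]], R = [[3.6056, 1.6641], [0.0000, 4.3853]]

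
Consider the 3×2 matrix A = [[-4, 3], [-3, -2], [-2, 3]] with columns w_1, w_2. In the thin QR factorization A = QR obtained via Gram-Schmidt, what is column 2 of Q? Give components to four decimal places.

w_1 = (-4, -3, -2); ‖w_1‖ = 5.3852, so q_1 = (-0.7428, -0.5571, -0.3714).
q_1·w_2 = (-0.7428)·3 + (-0.5571)·(-2) + (-0.3714)·3 = -2.2283.
u_2 = w_2 + 2.2283·q_1 = (1.3448, -3.2414, 2.1724).
‖u_2‖ = 4.1273, so q_2 = (0.3258, -0.7854, 0.5264).

q_2 = (0.3258, -0.7854, 0.5264)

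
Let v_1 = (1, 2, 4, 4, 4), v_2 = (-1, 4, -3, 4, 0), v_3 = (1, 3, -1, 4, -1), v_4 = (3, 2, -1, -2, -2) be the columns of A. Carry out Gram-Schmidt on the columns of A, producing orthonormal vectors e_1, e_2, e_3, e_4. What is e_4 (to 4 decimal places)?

v_1 = (1, 2, 4, 4, 4); ‖v_1‖ = 7.2801, so e_1 = (0.1374, 0.2747, 0.5494, 0.5494, 0.5494).
e_1·v_2 = 0.1374·(-1) + 0.2747·4 + 0.5494·(-3) + 0.5494·4 + 0.5494·0 = 1.5110.
u_2 = v_2 − 1.5110·e_1 = (-1.2075, 3.5849, -3.8302, 3.1698, -0.8302).
‖u_2‖ = 6.3021, so e_2 = (-0.1916, 0.5688, -0.6078, 0.5030, -0.1317).
e_1·v_3 = 0.1374·1 + 0.2747·3 + 0.5494·(-1) + 0.5494·4 + 0.5494·(-1) = 2.0604; e_2·v_3 = (-0.1916)·1 + 0.5688·3 + (-0.6078)·(-1) + 0.5030·4 + (-0.1317)·(-1) = 4.2663.
u_3 = v_3 − 2.0604·e_1 − 4.2663·e_2 = (1.5344, 0.0071, 0.4608, 0.7221, -1.5701).
‖u_3‖ = 2.3566, so e_3 = (0.6511, 0.0030, 0.1955, 0.3064, -0.6663).
e_1·v_4 = 0.1374·3 + 0.2747·2 + 0.5494·(-1) + 0.5494·(-2) + 0.5494·(-2) = -1.7857; e_2·v_4 = (-0.1916)·3 + 0.5688·2 + (-0.6078)·(-1) + 0.5030·(-2) + (-0.1317)·(-2) = 0.4281; e_3·v_4 = 0.6511·3 + 0.0030·2 + 0.1955·(-1) + 0.3064·(-2) + (-0.6663)·(-2) = 2.4836.
u_4 = v_4 + 1.7857·e_1 − 0.4281·e_2 − 2.4836·e_3 = (1.7102, 2.2395, -0.2443, -1.9952, 0.6922).
‖u_4‖ = 3.5299, so e_4 = (0.4845, 0.6345, -0.0692, -0.5652, 0.1961).

e_4 = (0.4845, 0.6345, -0.0692, -0.5652, 0.1961)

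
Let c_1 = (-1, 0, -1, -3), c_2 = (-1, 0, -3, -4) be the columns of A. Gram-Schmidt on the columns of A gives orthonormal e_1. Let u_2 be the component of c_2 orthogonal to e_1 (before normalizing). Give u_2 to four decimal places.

c_1 = (-1, 0, -1, -3); ‖c_1‖ = 3.3166, so e_1 = (-0.3015, 0.0000, -0.3015, -0.9045).
e_1·c_2 = (-0.3015)·(-1) + 0.0000·0 + (-0.3015)·(-3) + (-0.9045)·(-4) = 4.8242.
u_2 = c_2 − 4.8242·e_1 = (0.4545, 0.0000, -1.5455, 0.3636).

u_2 = (0.4545, 0.0000, -1.5455, 0.3636)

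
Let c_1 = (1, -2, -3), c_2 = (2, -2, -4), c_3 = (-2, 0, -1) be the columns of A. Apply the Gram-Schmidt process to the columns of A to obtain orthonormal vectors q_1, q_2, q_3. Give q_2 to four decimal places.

q_2 = (0.7715, 0.6172, -0.1543)

c_1 = (1, -2, -3); ‖c_1‖ = 3.7417, so q_1 = (0.2673, -0.5345, -0.8018).
q_1·c_2 = 0.2673·2 + (-0.5345)·(-2) + (-0.8018)·(-4) = 4.8107.
u_2 = c_2 − 4.8107·q_1 = (0.7143, 0.5714, -0.1429).
‖u_2‖ = 0.9258, so q_2 = (0.7715, 0.6172, -0.1543).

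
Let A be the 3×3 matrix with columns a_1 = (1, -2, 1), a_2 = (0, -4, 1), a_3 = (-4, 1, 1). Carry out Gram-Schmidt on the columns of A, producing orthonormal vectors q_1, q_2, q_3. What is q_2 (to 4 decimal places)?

a_1 = (1, -2, 1); ‖a_1‖ = 2.4495, so q_1 = (0.4082, -0.8165, 0.4082).
q_1·a_2 = 0.4082·0 + (-0.8165)·(-4) + 0.4082·1 = 3.6742.
u_2 = a_2 − 3.6742·q_1 = (-1.5000, -1.0000, -0.5000).
‖u_2‖ = 1.8708, so q_2 = (-0.8018, -0.5345, -0.2673).

q_2 = (-0.8018, -0.5345, -0.2673)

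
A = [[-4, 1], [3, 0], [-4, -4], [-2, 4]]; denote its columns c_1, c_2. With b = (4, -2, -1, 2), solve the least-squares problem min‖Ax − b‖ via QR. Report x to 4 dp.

c_1 = (-4, 3, -4, -2); ‖c_1‖ = 6.7082, so q_1 = (-0.5963, 0.4472, -0.5963, -0.2981).
q_1·c_2 = (-0.5963)·1 + 0.4472·0 + (-0.5963)·(-4) + (-0.2981)·4 = 0.5963.
u_2 = c_2 − 0.5963·q_1 = (1.3556, -0.2667, -3.6444, 4.1778).
‖u_2‖ = 5.7135, so q_2 = (0.2373, -0.0467, -0.6379, 0.7312).
Qᵀb = (-3.2796, 3.1426).
Back-substitute: x_2 = 3.1426/5.7135 = 0.5500.
x_1 = (-3.2796 − 0.5963·0.5500)/6.7082 = -0.5378.

x = (-0.5378, 0.5500)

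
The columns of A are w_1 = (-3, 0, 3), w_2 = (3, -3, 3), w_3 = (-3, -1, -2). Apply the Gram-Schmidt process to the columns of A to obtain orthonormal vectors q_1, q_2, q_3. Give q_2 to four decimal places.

q_2 = (0.5774, -0.5774, 0.5774)

w_1 = (-3, 0, 3); ‖w_1‖ = 4.2426, so q_1 = (-0.7071, 0.0000, 0.7071).
q_1·w_2 = (-0.7071)·3 + 0.0000·(-3) + 0.7071·3 = 0.0000.
u_2 = w_2 + 0.0000·q_1 = (3.0000, -3.0000, 3.0000).
‖u_2‖ = 5.1962, so q_2 = (0.5774, -0.5774, 0.5774).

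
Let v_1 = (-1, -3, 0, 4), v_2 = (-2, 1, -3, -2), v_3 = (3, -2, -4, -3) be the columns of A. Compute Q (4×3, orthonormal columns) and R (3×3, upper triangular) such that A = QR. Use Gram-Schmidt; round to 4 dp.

v_1 = (-1, -3, 0, 4); ‖v_1‖ = 5.0990, so e_1 = (-0.1961, -0.5883, 0.0000, 0.7845).
e_1·v_2 = (-0.1961)·(-2) + (-0.5883)·1 + 0.0000·(-3) + 0.7845·(-2) = -1.7650.
u_2 = v_2 + 1.7650·e_1 = (-2.3462, -0.0385, -3.0000, -0.6154).
‖u_2‖ = 3.8581, so e_2 = (-0.6081, -0.0100, -0.7776, -0.1595).
e_1·v_3 = (-0.1961)·3 + (-0.5883)·(-2) + 0.0000·(-4) + 0.7845·(-3) = -1.7650; e_2·v_3 = (-0.6081)·3 + (-0.0100)·(-2) + (-0.7776)·(-4) + (-0.1595)·(-3) = 1.7845.
u_3 = v_3 + 1.7650·e_1 − 1.7845·e_2 = (3.7390, -3.0207, -2.6124, -1.3307).
‖u_3‖ = 5.6303, so e_3 = (0.6641, -0.5365, -0.4640, -0.2364).

Q = [[-0.1961, -0.6081, 0.6641], [-0.5883, -0.0100, -0.5365], [0.0000, -0.7776, -0.4640], [0.7845, -0.1595, -0.2364]], R = [[5.0990, -1.7650, -1.7650], [0.0000, 3.8581, 1.7845], [0.0000, 0.0000, 5.6303]]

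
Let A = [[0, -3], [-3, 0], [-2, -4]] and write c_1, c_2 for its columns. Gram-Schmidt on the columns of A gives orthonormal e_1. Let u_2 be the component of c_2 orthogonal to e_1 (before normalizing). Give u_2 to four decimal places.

c_1 = (0, -3, -2); ‖c_1‖ = 3.6056, so e_1 = (0.0000, -0.8321, -0.5547).
e_1·c_2 = 0.0000·(-3) + (-0.8321)·0 + (-0.5547)·(-4) = 2.2188.
u_2 = c_2 − 2.2188·e_1 = (-3.0000, 1.8462, -2.7692).

u_2 = (-3.0000, 1.8462, -2.7692)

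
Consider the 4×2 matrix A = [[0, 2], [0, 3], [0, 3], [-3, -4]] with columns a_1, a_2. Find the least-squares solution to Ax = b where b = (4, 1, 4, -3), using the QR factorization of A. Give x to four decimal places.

x = (-0.3939, 1.0455)

a_1 = (0, 0, 0, -3); ‖a_1‖ = 3.0000, so e_1 = (0.0000, 0.0000, 0.0000, -1.0000).
e_1·a_2 = 0.0000·2 + 0.0000·3 + 0.0000·3 + (-1.0000)·(-4) = 4.0000.
u_2 = a_2 − 4.0000·e_1 = (2.0000, 3.0000, 3.0000, 0.0000).
‖u_2‖ = 4.6904, so e_2 = (0.4264, 0.6396, 0.6396, 0.0000).
Qᵀb = (3.0000, 4.9036).
Back-substitute: x_2 = 4.9036/4.6904 = 1.0455.
x_1 = (3.0000 − 4.0000·1.0455)/3.0000 = -0.3939.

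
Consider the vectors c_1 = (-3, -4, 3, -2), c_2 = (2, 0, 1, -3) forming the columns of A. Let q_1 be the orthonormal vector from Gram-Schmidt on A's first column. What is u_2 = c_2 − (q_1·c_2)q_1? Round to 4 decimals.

u_2 = (2.2368, 0.3158, 0.7632, -2.8421)

c_1 = (-3, -4, 3, -2); ‖c_1‖ = 6.1644, so q_1 = (-0.4867, -0.6489, 0.4867, -0.3244).
q_1·c_2 = (-0.4867)·2 + (-0.6489)·0 + 0.4867·1 + (-0.3244)·(-3) = 0.4867.
u_2 = c_2 − 0.4867·q_1 = (2.2368, 0.3158, 0.7632, -2.8421).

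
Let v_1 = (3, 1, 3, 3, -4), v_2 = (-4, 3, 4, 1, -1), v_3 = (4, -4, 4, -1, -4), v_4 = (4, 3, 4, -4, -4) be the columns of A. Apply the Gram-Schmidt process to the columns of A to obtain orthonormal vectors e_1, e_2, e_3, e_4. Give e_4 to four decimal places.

v_1 = (3, 1, 3, 3, -4); ‖v_1‖ = 6.6332, so e_1 = (0.4523, 0.1508, 0.4523, 0.4523, -0.6030).
e_1·v_2 = 0.4523·(-4) + 0.1508·3 + 0.4523·4 + 0.4523·1 + (-0.6030)·(-1) = 1.5076.
u_2 = v_2 − 1.5076·e_1 = (-4.6818, 2.7727, 3.3182, 0.3182, -0.0909).
‖u_2‖ = 6.3818, so e_2 = (-0.7336, 0.4345, 0.5199, 0.0499, -0.0142).
e_1·v_3 = 0.4523·4 + 0.1508·(-4) + 0.4523·4 + 0.4523·(-1) + (-0.6030)·(-4) = 4.9749; e_2·v_3 = (-0.7336)·4 + 0.4345·(-4) + 0.5199·4 + 0.0499·(-1) + (-0.0142)·(-4) = -2.5855.
u_3 = v_3 − 4.9749·e_1 + 2.5855·e_2 = (-0.1468, -3.6267, 3.0943, -3.1211, -1.0368).
‖u_3‖ = 5.7936, so e_3 = (-0.0253, -0.6260, 0.5341, -0.5387, -0.1790).
e_1·v_4 = 0.4523·4 + 0.1508·3 + 0.4523·4 + 0.4523·(-4) + (-0.6030)·(-4) = 4.6734; e_2·v_4 = (-0.7336)·4 + 0.4345·3 + 0.5199·4 + 0.0499·(-4) + (-0.0142)·(-4) = 0.3063; e_3·v_4 = (-0.0253)·4 + (-0.6260)·3 + 0.5341·4 + (-0.5387)·(-4) + (-0.1790)·(-4) = 3.0278.
u_4 = v_4 − 4.6734·e_1 − 0.3063·e_2 − 3.0278·e_3 = (2.1878, 4.0578, 0.1100, -4.4978, -0.6356).
‖u_4‖ = 6.4728, so e_4 = (0.3380, 0.6269, 0.0170, -0.6949, -0.0982).

e_4 = (0.3380, 0.6269, 0.0170, -0.6949, -0.0982)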